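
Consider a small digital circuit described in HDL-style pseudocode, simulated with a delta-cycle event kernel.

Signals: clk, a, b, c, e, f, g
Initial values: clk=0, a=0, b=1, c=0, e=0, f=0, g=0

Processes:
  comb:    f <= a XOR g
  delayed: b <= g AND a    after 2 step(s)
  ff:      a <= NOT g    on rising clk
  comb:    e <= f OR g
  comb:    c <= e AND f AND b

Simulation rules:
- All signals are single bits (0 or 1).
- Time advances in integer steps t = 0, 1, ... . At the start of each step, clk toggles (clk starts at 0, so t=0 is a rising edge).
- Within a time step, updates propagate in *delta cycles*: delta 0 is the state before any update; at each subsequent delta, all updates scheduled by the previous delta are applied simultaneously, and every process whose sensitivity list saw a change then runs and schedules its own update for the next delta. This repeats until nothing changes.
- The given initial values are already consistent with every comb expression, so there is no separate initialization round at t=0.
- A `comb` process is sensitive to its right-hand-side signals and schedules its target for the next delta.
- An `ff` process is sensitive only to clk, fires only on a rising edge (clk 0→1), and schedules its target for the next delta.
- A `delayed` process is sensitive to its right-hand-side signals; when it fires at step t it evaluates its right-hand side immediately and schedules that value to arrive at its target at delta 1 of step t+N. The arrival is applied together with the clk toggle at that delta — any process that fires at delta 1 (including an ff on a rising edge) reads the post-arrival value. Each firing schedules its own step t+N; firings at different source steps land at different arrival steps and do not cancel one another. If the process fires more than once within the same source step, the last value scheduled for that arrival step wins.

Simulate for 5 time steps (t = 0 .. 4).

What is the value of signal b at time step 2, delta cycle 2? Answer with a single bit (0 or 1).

0

[bits: f,e,a,c,clk,b,g]
t=0: Δ0=0000010 Δ1=0000110 Δ2=0010110 Δ3=1010110 Δ4=1110110 Δ5=1111110 | 5Δ
t=1: Δ0=1111110 Δ1=1111010 | 1Δ
t=2: Δ0=1111010 Δ1=1111100 Δ2=1110100 | 2Δ
t=3: Δ0=1110100 Δ1=1110000 | 1Δ
t=4: Δ0=1110000 Δ1=1110100 | 1Δ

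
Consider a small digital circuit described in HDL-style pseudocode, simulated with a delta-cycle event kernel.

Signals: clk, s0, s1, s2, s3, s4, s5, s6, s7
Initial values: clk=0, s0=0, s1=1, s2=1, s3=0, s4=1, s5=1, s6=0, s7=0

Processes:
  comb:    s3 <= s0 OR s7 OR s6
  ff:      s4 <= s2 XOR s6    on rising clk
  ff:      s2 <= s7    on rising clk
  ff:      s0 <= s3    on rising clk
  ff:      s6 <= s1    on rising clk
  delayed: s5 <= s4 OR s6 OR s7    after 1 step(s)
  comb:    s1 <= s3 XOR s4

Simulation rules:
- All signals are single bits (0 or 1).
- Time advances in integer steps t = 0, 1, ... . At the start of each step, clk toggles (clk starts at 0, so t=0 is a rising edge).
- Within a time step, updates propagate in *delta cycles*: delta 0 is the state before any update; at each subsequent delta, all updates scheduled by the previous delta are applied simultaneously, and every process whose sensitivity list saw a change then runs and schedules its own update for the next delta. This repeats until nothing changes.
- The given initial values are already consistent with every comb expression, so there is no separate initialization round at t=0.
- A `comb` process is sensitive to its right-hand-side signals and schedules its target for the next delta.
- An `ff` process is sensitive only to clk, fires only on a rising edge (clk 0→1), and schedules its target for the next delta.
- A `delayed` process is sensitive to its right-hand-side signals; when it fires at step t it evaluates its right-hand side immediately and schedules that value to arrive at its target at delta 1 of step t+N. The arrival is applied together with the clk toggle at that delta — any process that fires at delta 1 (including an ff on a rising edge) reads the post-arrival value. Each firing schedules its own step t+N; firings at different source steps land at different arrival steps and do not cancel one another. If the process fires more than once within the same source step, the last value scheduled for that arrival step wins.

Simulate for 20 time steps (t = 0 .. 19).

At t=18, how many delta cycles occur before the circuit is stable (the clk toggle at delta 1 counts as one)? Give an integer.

2

t0.Δ0 s2=1 s0=0 s5=1 s7=0 s6=0 s3=0 s4=1 clk=0 s1=1
t0.Δ1 s2=1 s0=0 s5=1 s7=0 s6=0 s3=0 s4=1 clk=1 s1=1
t0.Δ2 s2=0 s0=0 s5=1 s7=0 s6=1 s3=0 s4=1 clk=1 s1=1
t0.Δ3 s2=0 s0=0 s5=1 s7=0 s6=1 s3=1 s4=1 clk=1 s1=1
t0.Δ4 s2=0 s0=0 s5=1 s7=0 s6=1 s3=1 s4=1 clk=1 s1=0
t1.Δ0 s2=0 s0=0 s5=1 s7=0 s6=1 s3=1 s4=1 clk=1 s1=0
t1.Δ1 s2=0 s0=0 s5=1 s7=0 s6=1 s3=1 s4=1 clk=0 s1=0
t2.Δ0 s2=0 s0=0 s5=1 s7=0 s6=1 s3=1 s4=1 clk=0 s1=0
t2.Δ1 s2=0 s0=0 s5=1 s7=0 s6=1 s3=1 s4=1 clk=1 s1=0
t2.Δ2 s2=0 s0=1 s5=1 s7=0 s6=0 s3=1 s4=1 clk=1 s1=0
t3.Δ0 s2=0 s0=1 s5=1 s7=0 s6=0 s3=1 s4=1 clk=1 s1=0
t3.Δ1 s2=0 s0=1 s5=1 s7=0 s6=0 s3=1 s4=1 clk=0 s1=0
t4.Δ0 s2=0 s0=1 s5=1 s7=0 s6=0 s3=1 s4=1 clk=0 s1=0
t4.Δ1 s2=0 s0=1 s5=1 s7=0 s6=0 s3=1 s4=1 clk=1 s1=0
t4.Δ2 s2=0 s0=1 s5=1 s7=0 s6=0 s3=1 s4=0 clk=1 s1=0
t4.Δ3 s2=0 s0=1 s5=1 s7=0 s6=0 s3=1 s4=0 clk=1 s1=1
t5.Δ0 s2=0 s0=1 s5=1 s7=0 s6=0 s3=1 s4=0 clk=1 s1=1
t5.Δ1 s2=0 s0=1 s5=0 s7=0 s6=0 s3=1 s4=0 clk=0 s1=1
t6.Δ0 s2=0 s0=1 s5=0 s7=0 s6=0 s3=1 s4=0 clk=0 s1=1
t6.Δ1 s2=0 s0=1 s5=0 s7=0 s6=0 s3=1 s4=0 clk=1 s1=1
t6.Δ2 s2=0 s0=1 s5=0 s7=0 s6=1 s3=1 s4=0 clk=1 s1=1
t7.Δ0 s2=0 s0=1 s5=0 s7=0 s6=1 s3=1 s4=0 clk=1 s1=1
t7.Δ1 s2=0 s0=1 s5=1 s7=0 s6=1 s3=1 s4=0 clk=0 s1=1
t8.Δ0 s2=0 s0=1 s5=1 s7=0 s6=1 s3=1 s4=0 clk=0 s1=1
t8.Δ1 s2=0 s0=1 s5=1 s7=0 s6=1 s3=1 s4=0 clk=1 s1=1
t8.Δ2 s2=0 s0=1 s5=1 s7=0 s6=1 s3=1 s4=1 clk=1 s1=1
t8.Δ3 s2=0 s0=1 s5=1 s7=0 s6=1 s3=1 s4=1 clk=1 s1=0
t9.Δ0 s2=0 s0=1 s5=1 s7=0 s6=1 s3=1 s4=1 clk=1 s1=0
t9.Δ1 s2=0 s0=1 s5=1 s7=0 s6=1 s3=1 s4=1 clk=0 s1=0
t10.Δ0 s2=0 s0=1 s5=1 s7=0 s6=1 s3=1 s4=1 clk=0 s1=0
t10.Δ1 s2=0 s0=1 s5=1 s7=0 s6=1 s3=1 s4=1 clk=1 s1=0
t10.Δ2 s2=0 s0=1 s5=1 s7=0 s6=0 s3=1 s4=1 clk=1 s1=0
t11.Δ0 s2=0 s0=1 s5=1 s7=0 s6=0 s3=1 s4=1 clk=1 s1=0
t11.Δ1 s2=0 s0=1 s5=1 s7=0 s6=0 s3=1 s4=1 clk=0 s1=0
t12.Δ0 s2=0 s0=1 s5=1 s7=0 s6=0 s3=1 s4=1 clk=0 s1=0
t12.Δ1 s2=0 s0=1 s5=1 s7=0 s6=0 s3=1 s4=1 clk=1 s1=0
t12.Δ2 s2=0 s0=1 s5=1 s7=0 s6=0 s3=1 s4=0 clk=1 s1=0
t12.Δ3 s2=0 s0=1 s5=1 s7=0 s6=0 s3=1 s4=0 clk=1 s1=1
t13.Δ0 s2=0 s0=1 s5=1 s7=0 s6=0 s3=1 s4=0 clk=1 s1=1
t13.Δ1 s2=0 s0=1 s5=0 s7=0 s6=0 s3=1 s4=0 clk=0 s1=1
t14.Δ0 s2=0 s0=1 s5=0 s7=0 s6=0 s3=1 s4=0 clk=0 s1=1
t14.Δ1 s2=0 s0=1 s5=0 s7=0 s6=0 s3=1 s4=0 clk=1 s1=1
t14.Δ2 s2=0 s0=1 s5=0 s7=0 s6=1 s3=1 s4=0 clk=1 s1=1
t15.Δ0 s2=0 s0=1 s5=0 s7=0 s6=1 s3=1 s4=0 clk=1 s1=1
t15.Δ1 s2=0 s0=1 s5=1 s7=0 s6=1 s3=1 s4=0 clk=0 s1=1
t16.Δ0 s2=0 s0=1 s5=1 s7=0 s6=1 s3=1 s4=0 clk=0 s1=1
t16.Δ1 s2=0 s0=1 s5=1 s7=0 s6=1 s3=1 s4=0 clk=1 s1=1
t16.Δ2 s2=0 s0=1 s5=1 s7=0 s6=1 s3=1 s4=1 clk=1 s1=1
t16.Δ3 s2=0 s0=1 s5=1 s7=0 s6=1 s3=1 s4=1 clk=1 s1=0
t17.Δ0 s2=0 s0=1 s5=1 s7=0 s6=1 s3=1 s4=1 clk=1 s1=0
t17.Δ1 s2=0 s0=1 s5=1 s7=0 s6=1 s3=1 s4=1 clk=0 s1=0
t18.Δ0 s2=0 s0=1 s5=1 s7=0 s6=1 s3=1 s4=1 clk=0 s1=0
t18.Δ1 s2=0 s0=1 s5=1 s7=0 s6=1 s3=1 s4=1 clk=1 s1=0
t18.Δ2 s2=0 s0=1 s5=1 s7=0 s6=0 s3=1 s4=1 clk=1 s1=0
t19.Δ0 s2=0 s0=1 s5=1 s7=0 s6=0 s3=1 s4=1 clk=1 s1=0
t19.Δ1 s2=0 s0=1 s5=1 s7=0 s6=0 s3=1 s4=1 clk=0 s1=0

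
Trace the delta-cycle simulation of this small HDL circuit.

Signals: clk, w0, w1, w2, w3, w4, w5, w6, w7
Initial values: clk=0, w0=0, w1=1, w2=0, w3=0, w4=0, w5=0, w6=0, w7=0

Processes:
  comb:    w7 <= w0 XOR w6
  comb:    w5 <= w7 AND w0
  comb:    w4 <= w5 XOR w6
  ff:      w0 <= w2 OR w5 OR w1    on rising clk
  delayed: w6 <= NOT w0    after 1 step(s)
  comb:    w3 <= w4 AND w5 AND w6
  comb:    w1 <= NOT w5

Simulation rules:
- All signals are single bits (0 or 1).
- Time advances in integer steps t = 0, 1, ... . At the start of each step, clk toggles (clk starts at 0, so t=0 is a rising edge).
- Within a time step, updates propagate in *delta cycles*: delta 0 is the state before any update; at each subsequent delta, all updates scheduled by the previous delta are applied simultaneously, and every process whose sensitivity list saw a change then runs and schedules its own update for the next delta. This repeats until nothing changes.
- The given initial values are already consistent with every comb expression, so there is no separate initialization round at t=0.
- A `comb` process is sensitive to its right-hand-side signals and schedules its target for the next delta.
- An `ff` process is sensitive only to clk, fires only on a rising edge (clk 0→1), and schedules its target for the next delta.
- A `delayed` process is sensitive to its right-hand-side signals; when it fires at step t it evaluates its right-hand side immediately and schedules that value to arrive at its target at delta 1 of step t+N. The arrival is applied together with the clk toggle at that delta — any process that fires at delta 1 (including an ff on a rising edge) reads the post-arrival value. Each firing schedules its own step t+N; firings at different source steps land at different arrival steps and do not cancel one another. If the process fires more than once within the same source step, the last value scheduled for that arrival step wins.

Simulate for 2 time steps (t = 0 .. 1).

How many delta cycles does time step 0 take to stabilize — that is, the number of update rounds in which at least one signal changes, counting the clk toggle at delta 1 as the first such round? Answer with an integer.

5

t=0 Δ0: w7=0 w6=0 clk=0 w4=0 w1=1 w2=0 w0=0 w3=0 w5=0
  Δ1: clk:0→1
  Δ2: w0:0→1
  Δ3: w7:0→1
  Δ4: w5:0→1
  Δ5: w4:0→1, w1:1→0
  (5Δ to stable)
t=1 Δ0: w7=1 w6=0 clk=1 w4=1 w1=0 w2=0 w0=1 w3=0 w5=1
  Δ1: clk:1→0
  (1Δ to stable)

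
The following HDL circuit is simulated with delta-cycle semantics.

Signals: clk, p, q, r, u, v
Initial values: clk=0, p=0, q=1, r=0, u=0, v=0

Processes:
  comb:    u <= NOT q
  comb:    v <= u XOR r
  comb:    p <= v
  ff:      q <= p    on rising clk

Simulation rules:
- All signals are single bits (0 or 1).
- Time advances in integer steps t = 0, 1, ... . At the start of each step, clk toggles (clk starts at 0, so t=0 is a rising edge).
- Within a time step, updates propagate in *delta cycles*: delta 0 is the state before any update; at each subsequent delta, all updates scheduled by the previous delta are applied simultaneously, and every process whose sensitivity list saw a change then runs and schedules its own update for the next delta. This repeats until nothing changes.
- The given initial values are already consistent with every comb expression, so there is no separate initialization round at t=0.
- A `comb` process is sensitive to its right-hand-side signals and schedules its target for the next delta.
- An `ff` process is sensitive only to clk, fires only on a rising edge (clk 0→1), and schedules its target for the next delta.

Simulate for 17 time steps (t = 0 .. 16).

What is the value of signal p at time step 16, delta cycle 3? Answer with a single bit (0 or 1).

[bits: q,u,r,clk,p,v]
t=0: Δ0=100000 Δ1=100100 Δ2=000100 Δ3=010100 Δ4=010101 Δ5=010111 | 5Δ
t=1: Δ0=010111 Δ1=010011 | 1Δ
t=2: Δ0=010011 Δ1=010111 Δ2=110111 Δ3=100111 Δ4=100110 Δ5=100100 | 5Δ
t=3: Δ0=100100 Δ1=100000 | 1Δ
t=4: Δ0=100000 Δ1=100100 Δ2=000100 Δ3=010100 Δ4=010101 Δ5=010111 | 5Δ
t=5: Δ0=010111 Δ1=010011 | 1Δ
t=6: Δ0=010011 Δ1=010111 Δ2=110111 Δ3=100111 Δ4=100110 Δ5=100100 | 5Δ
t=7: Δ0=100100 Δ1=100000 | 1Δ
t=8: Δ0=100000 Δ1=100100 Δ2=000100 Δ3=010100 Δ4=010101 Δ5=010111 | 5Δ
t=9: Δ0=010111 Δ1=010011 | 1Δ
t=10: Δ0=010011 Δ1=010111 Δ2=110111 Δ3=100111 Δ4=100110 Δ5=100100 | 5Δ
t=11: Δ0=100100 Δ1=100000 | 1Δ
t=12: Δ0=100000 Δ1=100100 Δ2=000100 Δ3=010100 Δ4=010101 Δ5=010111 | 5Δ
t=13: Δ0=010111 Δ1=010011 | 1Δ
t=14: Δ0=010011 Δ1=010111 Δ2=110111 Δ3=100111 Δ4=100110 Δ5=100100 | 5Δ
t=15: Δ0=100100 Δ1=100000 | 1Δ
t=16: Δ0=100000 Δ1=100100 Δ2=000100 Δ3=010100 Δ4=010101 Δ5=010111 | 5Δ

0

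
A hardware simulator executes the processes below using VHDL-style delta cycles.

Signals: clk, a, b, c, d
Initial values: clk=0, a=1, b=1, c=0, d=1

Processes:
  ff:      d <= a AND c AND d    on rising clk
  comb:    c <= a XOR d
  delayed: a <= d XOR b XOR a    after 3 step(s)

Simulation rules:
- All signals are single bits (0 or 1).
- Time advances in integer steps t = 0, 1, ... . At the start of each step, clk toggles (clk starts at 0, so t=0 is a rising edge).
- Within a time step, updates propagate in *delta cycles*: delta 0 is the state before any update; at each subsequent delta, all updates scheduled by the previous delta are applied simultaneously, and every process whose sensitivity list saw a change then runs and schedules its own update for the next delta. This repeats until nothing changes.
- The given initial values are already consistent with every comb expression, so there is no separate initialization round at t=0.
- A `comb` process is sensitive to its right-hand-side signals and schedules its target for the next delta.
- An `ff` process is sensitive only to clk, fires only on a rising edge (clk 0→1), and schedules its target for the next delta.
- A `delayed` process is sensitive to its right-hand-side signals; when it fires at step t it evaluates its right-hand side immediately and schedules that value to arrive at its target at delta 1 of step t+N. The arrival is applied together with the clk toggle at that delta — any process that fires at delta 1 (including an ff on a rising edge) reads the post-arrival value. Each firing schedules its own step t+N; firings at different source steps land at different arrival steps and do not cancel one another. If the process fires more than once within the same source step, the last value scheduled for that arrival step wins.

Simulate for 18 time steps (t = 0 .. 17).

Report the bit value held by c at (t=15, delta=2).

t=0 Δ0: d=1 c=0 a=1 b=1 clk=0
  Δ1: clk:0→1
  Δ2: d:1→0
  Δ3: c:0→1
  (3Δ to stable)
t=1 Δ0: d=0 c=1 a=1 b=1 clk=1
  Δ1: clk:1→0
  (1Δ to stable)
t=2 Δ0: d=0 c=1 a=1 b=1 clk=0
  Δ1: clk:0→1
  (1Δ to stable)
t=3 Δ0: d=0 c=1 a=1 b=1 clk=1
  Δ1: a:1→0, clk:1→0
  Δ2: c:1→0
  (2Δ to stable)
t=4 Δ0: d=0 c=0 a=0 b=1 clk=0
  Δ1: clk:0→1
  (1Δ to stable)
t=5 Δ0: d=0 c=0 a=0 b=1 clk=1
  Δ1: clk:1→0
  (1Δ to stable)
t=6 Δ0: d=0 c=0 a=0 b=1 clk=0
  Δ1: a:0→1, clk:0→1
  Δ2: c:0→1
  (2Δ to stable)
t=7 Δ0: d=0 c=1 a=1 b=1 clk=1
  Δ1: clk:1→0
  (1Δ to stable)
t=8 Δ0: d=0 c=1 a=1 b=1 clk=0
  Δ1: clk:0→1
  (1Δ to stable)
t=9 Δ0: d=0 c=1 a=1 b=1 clk=1
  Δ1: a:1→0, clk:1→0
  Δ2: c:1→0
  (2Δ to stable)
t=10 Δ0: d=0 c=0 a=0 b=1 clk=0
  Δ1: clk:0→1
  (1Δ to stable)
t=11 Δ0: d=0 c=0 a=0 b=1 clk=1
  Δ1: clk:1→0
  (1Δ to stable)
t=12 Δ0: d=0 c=0 a=0 b=1 clk=0
  Δ1: a:0→1, clk:0→1
  Δ2: c:0→1
  (2Δ to stable)
t=13 Δ0: d=0 c=1 a=1 b=1 clk=1
  Δ1: clk:1→0
  (1Δ to stable)
t=14 Δ0: d=0 c=1 a=1 b=1 clk=0
  Δ1: clk:0→1
  (1Δ to stable)
t=15 Δ0: d=0 c=1 a=1 b=1 clk=1
  Δ1: a:1→0, clk:1→0
  Δ2: c:1→0
  (2Δ to stable)
t=16 Δ0: d=0 c=0 a=0 b=1 clk=0
  Δ1: clk:0→1
  (1Δ to stable)
t=17 Δ0: d=0 c=0 a=0 b=1 clk=1
  Δ1: clk:1→0
  (1Δ to stable)

0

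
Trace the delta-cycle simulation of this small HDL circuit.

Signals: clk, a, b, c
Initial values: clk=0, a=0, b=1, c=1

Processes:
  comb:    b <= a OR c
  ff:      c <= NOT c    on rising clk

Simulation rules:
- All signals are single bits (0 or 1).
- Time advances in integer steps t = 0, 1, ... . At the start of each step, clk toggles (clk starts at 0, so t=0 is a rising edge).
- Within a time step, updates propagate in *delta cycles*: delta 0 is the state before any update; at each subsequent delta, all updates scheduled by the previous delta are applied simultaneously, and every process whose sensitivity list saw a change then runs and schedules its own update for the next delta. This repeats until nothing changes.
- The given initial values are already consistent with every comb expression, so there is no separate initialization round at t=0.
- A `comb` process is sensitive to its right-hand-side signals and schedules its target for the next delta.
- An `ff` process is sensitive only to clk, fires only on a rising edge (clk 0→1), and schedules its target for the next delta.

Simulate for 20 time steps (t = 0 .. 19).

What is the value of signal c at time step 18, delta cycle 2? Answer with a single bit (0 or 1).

1

t=0 Δ0: c=1 clk=0 a=0 b=1
  Δ1: clk:0→1
  Δ2: c:1→0
  Δ3: b:1→0
  (3Δ to stable)
t=1 Δ0: c=0 clk=1 a=0 b=0
  Δ1: clk:1→0
  (1Δ to stable)
t=2 Δ0: c=0 clk=0 a=0 b=0
  Δ1: clk:0→1
  Δ2: c:0→1
  Δ3: b:0→1
  (3Δ to stable)
t=3 Δ0: c=1 clk=1 a=0 b=1
  Δ1: clk:1→0
  (1Δ to stable)
t=4 Δ0: c=1 clk=0 a=0 b=1
  Δ1: clk:0→1
  Δ2: c:1→0
  Δ3: b:1→0
  (3Δ to stable)
t=5 Δ0: c=0 clk=1 a=0 b=0
  Δ1: clk:1→0
  (1Δ to stable)
t=6 Δ0: c=0 clk=0 a=0 b=0
  Δ1: clk:0→1
  Δ2: c:0→1
  Δ3: b:0→1
  (3Δ to stable)
t=7 Δ0: c=1 clk=1 a=0 b=1
  Δ1: clk:1→0
  (1Δ to stable)
t=8 Δ0: c=1 clk=0 a=0 b=1
  Δ1: clk:0→1
  Δ2: c:1→0
  Δ3: b:1→0
  (3Δ to stable)
t=9 Δ0: c=0 clk=1 a=0 b=0
  Δ1: clk:1→0
  (1Δ to stable)
t=10 Δ0: c=0 clk=0 a=0 b=0
  Δ1: clk:0→1
  Δ2: c:0→1
  Δ3: b:0→1
  (3Δ to stable)
t=11 Δ0: c=1 clk=1 a=0 b=1
  Δ1: clk:1→0
  (1Δ to stable)
t=12 Δ0: c=1 clk=0 a=0 b=1
  Δ1: clk:0→1
  Δ2: c:1→0
  Δ3: b:1→0
  (3Δ to stable)
t=13 Δ0: c=0 clk=1 a=0 b=0
  Δ1: clk:1→0
  (1Δ to stable)
t=14 Δ0: c=0 clk=0 a=0 b=0
  Δ1: clk:0→1
  Δ2: c:0→1
  Δ3: b:0→1
  (3Δ to stable)
t=15 Δ0: c=1 clk=1 a=0 b=1
  Δ1: clk:1→0
  (1Δ to stable)
t=16 Δ0: c=1 clk=0 a=0 b=1
  Δ1: clk:0→1
  Δ2: c:1→0
  Δ3: b:1→0
  (3Δ to stable)
t=17 Δ0: c=0 clk=1 a=0 b=0
  Δ1: clk:1→0
  (1Δ to stable)
t=18 Δ0: c=0 clk=0 a=0 b=0
  Δ1: clk:0→1
  Δ2: c:0→1
  Δ3: b:0→1
  (3Δ to stable)
t=19 Δ0: c=1 clk=1 a=0 b=1
  Δ1: clk:1→0
  (1Δ to stable)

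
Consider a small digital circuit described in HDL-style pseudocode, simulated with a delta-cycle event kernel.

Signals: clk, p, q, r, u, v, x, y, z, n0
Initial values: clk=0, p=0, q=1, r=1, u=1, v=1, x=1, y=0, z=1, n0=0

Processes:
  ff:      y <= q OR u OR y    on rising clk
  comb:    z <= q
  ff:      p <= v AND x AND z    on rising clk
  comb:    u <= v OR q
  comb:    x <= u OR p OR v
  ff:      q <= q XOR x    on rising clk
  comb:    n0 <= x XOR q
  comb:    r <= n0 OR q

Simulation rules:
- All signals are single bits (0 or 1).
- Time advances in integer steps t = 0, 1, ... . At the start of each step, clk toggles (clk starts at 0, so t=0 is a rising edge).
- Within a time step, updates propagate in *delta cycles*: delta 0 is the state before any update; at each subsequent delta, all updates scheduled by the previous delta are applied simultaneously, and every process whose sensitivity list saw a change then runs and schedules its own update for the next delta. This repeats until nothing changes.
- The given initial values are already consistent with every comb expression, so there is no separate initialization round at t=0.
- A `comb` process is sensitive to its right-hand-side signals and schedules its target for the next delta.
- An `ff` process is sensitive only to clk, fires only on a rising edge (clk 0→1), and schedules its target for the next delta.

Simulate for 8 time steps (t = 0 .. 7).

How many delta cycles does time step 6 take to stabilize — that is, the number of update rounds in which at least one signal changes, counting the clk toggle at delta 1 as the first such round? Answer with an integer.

3

t0.Δ0 n0=0 u=1 r=1 q=1 z=1 x=1 clk=0 p=0 y=0 v=1
t0.Δ1 n0=0 u=1 r=1 q=1 z=1 x=1 clk=1 p=0 y=0 v=1
t0.Δ2 n0=0 u=1 r=1 q=0 z=1 x=1 clk=1 p=1 y=1 v=1
t0.Δ3 n0=1 u=1 r=0 q=0 z=0 x=1 clk=1 p=1 y=1 v=1
t0.Δ4 n0=1 u=1 r=1 q=0 z=0 x=1 clk=1 p=1 y=1 v=1
t1.Δ0 n0=1 u=1 r=1 q=0 z=0 x=1 clk=1 p=1 y=1 v=1
t1.Δ1 n0=1 u=1 r=1 q=0 z=0 x=1 clk=0 p=1 y=1 v=1
t2.Δ0 n0=1 u=1 r=1 q=0 z=0 x=1 clk=0 p=1 y=1 v=1
t2.Δ1 n0=1 u=1 r=1 q=0 z=0 x=1 clk=1 p=1 y=1 v=1
t2.Δ2 n0=1 u=1 r=1 q=1 z=0 x=1 clk=1 p=0 y=1 v=1
t2.Δ3 n0=0 u=1 r=1 q=1 z=1 x=1 clk=1 p=0 y=1 v=1
t3.Δ0 n0=0 u=1 r=1 q=1 z=1 x=1 clk=1 p=0 y=1 v=1
t3.Δ1 n0=0 u=1 r=1 q=1 z=1 x=1 clk=0 p=0 y=1 v=1
t4.Δ0 n0=0 u=1 r=1 q=1 z=1 x=1 clk=0 p=0 y=1 v=1
t4.Δ1 n0=0 u=1 r=1 q=1 z=1 x=1 clk=1 p=0 y=1 v=1
t4.Δ2 n0=0 u=1 r=1 q=0 z=1 x=1 clk=1 p=1 y=1 v=1
t4.Δ3 n0=1 u=1 r=0 q=0 z=0 x=1 clk=1 p=1 y=1 v=1
t4.Δ4 n0=1 u=1 r=1 q=0 z=0 x=1 clk=1 p=1 y=1 v=1
t5.Δ0 n0=1 u=1 r=1 q=0 z=0 x=1 clk=1 p=1 y=1 v=1
t5.Δ1 n0=1 u=1 r=1 q=0 z=0 x=1 clk=0 p=1 y=1 v=1
t6.Δ0 n0=1 u=1 r=1 q=0 z=0 x=1 clk=0 p=1 y=1 v=1
t6.Δ1 n0=1 u=1 r=1 q=0 z=0 x=1 clk=1 p=1 y=1 v=1
t6.Δ2 n0=1 u=1 r=1 q=1 z=0 x=1 clk=1 p=0 y=1 v=1
t6.Δ3 n0=0 u=1 r=1 q=1 z=1 x=1 clk=1 p=0 y=1 v=1
t7.Δ0 n0=0 u=1 r=1 q=1 z=1 x=1 clk=1 p=0 y=1 v=1
t7.Δ1 n0=0 u=1 r=1 q=1 z=1 x=1 clk=0 p=0 y=1 v=1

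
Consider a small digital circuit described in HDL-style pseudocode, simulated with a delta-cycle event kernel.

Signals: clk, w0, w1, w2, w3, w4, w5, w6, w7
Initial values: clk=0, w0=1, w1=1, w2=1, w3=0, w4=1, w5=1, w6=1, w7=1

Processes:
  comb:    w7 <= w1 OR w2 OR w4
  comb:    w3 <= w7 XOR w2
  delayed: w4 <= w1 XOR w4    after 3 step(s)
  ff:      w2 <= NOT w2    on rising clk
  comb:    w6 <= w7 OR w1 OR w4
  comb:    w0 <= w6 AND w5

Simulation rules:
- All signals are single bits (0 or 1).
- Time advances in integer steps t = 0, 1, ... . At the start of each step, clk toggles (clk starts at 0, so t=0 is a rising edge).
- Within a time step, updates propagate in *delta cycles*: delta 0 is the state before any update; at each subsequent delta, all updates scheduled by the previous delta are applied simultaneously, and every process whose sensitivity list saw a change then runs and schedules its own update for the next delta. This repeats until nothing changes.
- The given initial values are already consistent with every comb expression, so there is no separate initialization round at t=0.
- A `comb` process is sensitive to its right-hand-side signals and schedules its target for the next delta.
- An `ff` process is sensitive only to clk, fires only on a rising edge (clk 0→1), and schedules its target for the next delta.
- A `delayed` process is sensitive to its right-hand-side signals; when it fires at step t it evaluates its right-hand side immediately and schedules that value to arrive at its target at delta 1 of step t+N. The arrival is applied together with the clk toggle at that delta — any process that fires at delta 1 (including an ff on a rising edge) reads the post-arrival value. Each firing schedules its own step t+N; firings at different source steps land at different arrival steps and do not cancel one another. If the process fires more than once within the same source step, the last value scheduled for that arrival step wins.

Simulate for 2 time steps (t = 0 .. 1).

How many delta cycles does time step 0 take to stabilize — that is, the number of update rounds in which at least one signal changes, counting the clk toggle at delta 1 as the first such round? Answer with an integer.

t=0 Δ0: w1=1 w2=1 w6=1 w5=1 w7=1 w4=1 w0=1 w3=0 clk=0
  Δ1: clk:0→1
  Δ2: w2:1→0
  Δ3: w3:0→1
  (3Δ to stable)
t=1 Δ0: w1=1 w2=0 w6=1 w5=1 w7=1 w4=1 w0=1 w3=1 clk=1
  Δ1: clk:1→0
  (1Δ to stable)

3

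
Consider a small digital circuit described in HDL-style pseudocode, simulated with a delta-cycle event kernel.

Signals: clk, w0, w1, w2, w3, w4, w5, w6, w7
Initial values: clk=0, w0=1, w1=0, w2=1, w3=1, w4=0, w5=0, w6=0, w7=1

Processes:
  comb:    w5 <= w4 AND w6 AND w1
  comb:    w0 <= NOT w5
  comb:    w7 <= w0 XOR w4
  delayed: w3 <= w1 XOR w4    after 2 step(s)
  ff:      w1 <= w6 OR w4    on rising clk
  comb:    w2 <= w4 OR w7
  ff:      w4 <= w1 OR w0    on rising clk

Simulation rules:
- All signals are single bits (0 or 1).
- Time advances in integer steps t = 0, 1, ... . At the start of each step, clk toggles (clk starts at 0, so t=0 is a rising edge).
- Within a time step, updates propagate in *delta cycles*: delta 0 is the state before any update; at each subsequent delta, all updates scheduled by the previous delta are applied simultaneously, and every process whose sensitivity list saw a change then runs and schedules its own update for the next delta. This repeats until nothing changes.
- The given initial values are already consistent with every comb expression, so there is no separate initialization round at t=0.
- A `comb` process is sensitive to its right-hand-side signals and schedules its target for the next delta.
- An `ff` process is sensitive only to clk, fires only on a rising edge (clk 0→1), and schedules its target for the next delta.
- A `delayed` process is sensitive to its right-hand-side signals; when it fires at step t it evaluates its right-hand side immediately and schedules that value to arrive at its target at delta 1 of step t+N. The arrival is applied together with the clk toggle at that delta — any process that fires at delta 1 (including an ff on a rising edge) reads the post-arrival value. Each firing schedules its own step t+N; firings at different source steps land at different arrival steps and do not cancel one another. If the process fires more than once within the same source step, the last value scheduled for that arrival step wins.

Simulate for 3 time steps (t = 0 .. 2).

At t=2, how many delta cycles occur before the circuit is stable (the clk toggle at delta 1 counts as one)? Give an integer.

2

[bits: w4,w1,w5,w6,w2,w0,w7,w3,clk]
t=0: Δ0=000011110 Δ1=000011111 Δ2=100011111 Δ3=100011011 | 3Δ
t=1: Δ0=100011011 Δ1=100011010 | 1Δ
t=2: Δ0=100011010 Δ1=100011011 Δ2=110011011 | 2Δ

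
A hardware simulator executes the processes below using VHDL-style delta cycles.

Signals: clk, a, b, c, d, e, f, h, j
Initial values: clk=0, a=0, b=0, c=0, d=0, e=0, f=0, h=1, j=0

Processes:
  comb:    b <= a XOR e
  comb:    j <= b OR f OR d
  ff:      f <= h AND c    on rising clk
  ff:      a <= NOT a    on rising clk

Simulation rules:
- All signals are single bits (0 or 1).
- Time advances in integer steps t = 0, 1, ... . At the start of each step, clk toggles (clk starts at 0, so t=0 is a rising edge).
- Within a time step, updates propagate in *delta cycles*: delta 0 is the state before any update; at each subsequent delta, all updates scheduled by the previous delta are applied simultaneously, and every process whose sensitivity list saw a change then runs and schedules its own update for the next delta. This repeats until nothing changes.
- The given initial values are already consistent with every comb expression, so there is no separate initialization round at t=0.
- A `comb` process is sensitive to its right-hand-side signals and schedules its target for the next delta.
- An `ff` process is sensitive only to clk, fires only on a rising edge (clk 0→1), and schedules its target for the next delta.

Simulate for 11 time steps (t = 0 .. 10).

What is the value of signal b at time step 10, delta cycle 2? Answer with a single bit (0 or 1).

1

t=0 Δ0: j=0 clk=0 e=0 c=0 f=0 h=1 b=0 d=0 a=0
  Δ1: clk:0→1
  Δ2: a:0→1
  Δ3: b:0→1
  Δ4: j:0→1
  (4Δ to stable)
t=1 Δ0: j=1 clk=1 e=0 c=0 f=0 h=1 b=1 d=0 a=1
  Δ1: clk:1→0
  (1Δ to stable)
t=2 Δ0: j=1 clk=0 e=0 c=0 f=0 h=1 b=1 d=0 a=1
  Δ1: clk:0→1
  Δ2: a:1→0
  Δ3: b:1→0
  Δ4: j:1→0
  (4Δ to stable)
t=3 Δ0: j=0 clk=1 e=0 c=0 f=0 h=1 b=0 d=0 a=0
  Δ1: clk:1→0
  (1Δ to stable)
t=4 Δ0: j=0 clk=0 e=0 c=0 f=0 h=1 b=0 d=0 a=0
  Δ1: clk:0→1
  Δ2: a:0→1
  Δ3: b:0→1
  Δ4: j:0→1
  (4Δ to stable)
t=5 Δ0: j=1 clk=1 e=0 c=0 f=0 h=1 b=1 d=0 a=1
  Δ1: clk:1→0
  (1Δ to stable)
t=6 Δ0: j=1 clk=0 e=0 c=0 f=0 h=1 b=1 d=0 a=1
  Δ1: clk:0→1
  Δ2: a:1→0
  Δ3: b:1→0
  Δ4: j:1→0
  (4Δ to stable)
t=7 Δ0: j=0 clk=1 e=0 c=0 f=0 h=1 b=0 d=0 a=0
  Δ1: clk:1→0
  (1Δ to stable)
t=8 Δ0: j=0 clk=0 e=0 c=0 f=0 h=1 b=0 d=0 a=0
  Δ1: clk:0→1
  Δ2: a:0→1
  Δ3: b:0→1
  Δ4: j:0→1
  (4Δ to stable)
t=9 Δ0: j=1 clk=1 e=0 c=0 f=0 h=1 b=1 d=0 a=1
  Δ1: clk:1→0
  (1Δ to stable)
t=10 Δ0: j=1 clk=0 e=0 c=0 f=0 h=1 b=1 d=0 a=1
  Δ1: clk:0→1
  Δ2: a:1→0
  Δ3: b:1→0
  Δ4: j:1→0
  (4Δ to stable)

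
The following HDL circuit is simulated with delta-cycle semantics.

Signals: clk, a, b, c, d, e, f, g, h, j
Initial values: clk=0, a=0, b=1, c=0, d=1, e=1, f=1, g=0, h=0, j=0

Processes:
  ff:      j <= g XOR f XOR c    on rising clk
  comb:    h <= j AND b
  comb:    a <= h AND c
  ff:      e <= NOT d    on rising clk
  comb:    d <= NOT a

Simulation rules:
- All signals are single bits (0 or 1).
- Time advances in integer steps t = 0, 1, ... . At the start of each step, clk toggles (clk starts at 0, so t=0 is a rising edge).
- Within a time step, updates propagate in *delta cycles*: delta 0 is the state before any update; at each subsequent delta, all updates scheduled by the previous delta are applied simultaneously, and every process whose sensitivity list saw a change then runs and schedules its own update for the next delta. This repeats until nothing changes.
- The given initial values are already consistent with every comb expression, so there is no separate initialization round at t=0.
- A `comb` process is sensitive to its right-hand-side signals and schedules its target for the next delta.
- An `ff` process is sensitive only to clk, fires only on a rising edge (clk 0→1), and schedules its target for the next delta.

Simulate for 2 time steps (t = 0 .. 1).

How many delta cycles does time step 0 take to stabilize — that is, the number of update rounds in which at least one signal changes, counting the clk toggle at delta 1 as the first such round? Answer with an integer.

t0.Δ0 clk=0 c=0 h=0 b=1 d=1 e=1 f=1 g=0 j=0 a=0
t0.Δ1 clk=1 c=0 h=0 b=1 d=1 e=1 f=1 g=0 j=0 a=0
t0.Δ2 clk=1 c=0 h=0 b=1 d=1 e=0 f=1 g=0 j=1 a=0
t0.Δ3 clk=1 c=0 h=1 b=1 d=1 e=0 f=1 g=0 j=1 a=0
t1.Δ0 clk=1 c=0 h=1 b=1 d=1 e=0 f=1 g=0 j=1 a=0
t1.Δ1 clk=0 c=0 h=1 b=1 d=1 e=0 f=1 g=0 j=1 a=0

3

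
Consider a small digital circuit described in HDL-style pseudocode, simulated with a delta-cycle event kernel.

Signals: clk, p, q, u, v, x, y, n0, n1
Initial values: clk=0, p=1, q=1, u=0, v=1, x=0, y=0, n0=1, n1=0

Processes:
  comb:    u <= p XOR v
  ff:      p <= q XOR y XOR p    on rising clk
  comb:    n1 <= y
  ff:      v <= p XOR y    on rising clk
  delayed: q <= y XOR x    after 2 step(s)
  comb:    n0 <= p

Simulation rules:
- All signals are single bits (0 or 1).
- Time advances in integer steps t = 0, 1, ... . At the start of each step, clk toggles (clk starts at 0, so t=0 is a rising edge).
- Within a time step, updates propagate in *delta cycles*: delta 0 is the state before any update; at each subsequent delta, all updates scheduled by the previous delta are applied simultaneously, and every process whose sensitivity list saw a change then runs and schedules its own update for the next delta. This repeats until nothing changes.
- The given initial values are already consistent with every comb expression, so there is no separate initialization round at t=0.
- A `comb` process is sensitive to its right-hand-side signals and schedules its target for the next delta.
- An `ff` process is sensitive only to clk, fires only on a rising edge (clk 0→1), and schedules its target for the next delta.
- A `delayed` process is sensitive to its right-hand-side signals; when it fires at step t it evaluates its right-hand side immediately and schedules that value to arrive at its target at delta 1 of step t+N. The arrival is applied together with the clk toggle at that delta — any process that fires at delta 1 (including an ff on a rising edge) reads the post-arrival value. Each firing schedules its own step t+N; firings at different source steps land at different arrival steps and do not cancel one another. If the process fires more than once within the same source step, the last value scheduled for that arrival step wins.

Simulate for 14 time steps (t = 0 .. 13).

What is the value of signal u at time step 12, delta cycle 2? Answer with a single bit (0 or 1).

1

t=0 Δ0: v=1 q=1 n0=1 n1=0 p=1 u=0 x=0 y=0 clk=0
  Δ1: clk:0→1
  Δ2: p:1→0
  Δ3: n0:1→0, u:0→1
  (3Δ to stable)
t=1 Δ0: v=1 q=1 n0=0 n1=0 p=0 u=1 x=0 y=0 clk=1
  Δ1: clk:1→0
  (1Δ to stable)
t=2 Δ0: v=1 q=1 n0=0 n1=0 p=0 u=1 x=0 y=0 clk=0
  Δ1: clk:0→1
  Δ2: v:1→0, p:0→1
  Δ3: n0:0→1
  (3Δ to stable)
t=3 Δ0: v=0 q=1 n0=1 n1=0 p=1 u=1 x=0 y=0 clk=1
  Δ1: clk:1→0
  (1Δ to stable)
t=4 Δ0: v=0 q=1 n0=1 n1=0 p=1 u=1 x=0 y=0 clk=0
  Δ1: clk:0→1
  Δ2: v:0→1, p:1→0
  Δ3: n0:1→0
  (3Δ to stable)
t=5 Δ0: v=1 q=1 n0=0 n1=0 p=0 u=1 x=0 y=0 clk=1
  Δ1: clk:1→0
  (1Δ to stable)
t=6 Δ0: v=1 q=1 n0=0 n1=0 p=0 u=1 x=0 y=0 clk=0
  Δ1: clk:0→1
  Δ2: v:1→0, p:0→1
  Δ3: n0:0→1
  (3Δ to stable)
t=7 Δ0: v=0 q=1 n0=1 n1=0 p=1 u=1 x=0 y=0 clk=1
  Δ1: clk:1→0
  (1Δ to stable)
t=8 Δ0: v=0 q=1 n0=1 n1=0 p=1 u=1 x=0 y=0 clk=0
  Δ1: clk:0→1
  Δ2: v:0→1, p:1→0
  Δ3: n0:1→0
  (3Δ to stable)
t=9 Δ0: v=1 q=1 n0=0 n1=0 p=0 u=1 x=0 y=0 clk=1
  Δ1: clk:1→0
  (1Δ to stable)
t=10 Δ0: v=1 q=1 n0=0 n1=0 p=0 u=1 x=0 y=0 clk=0
  Δ1: clk:0→1
  Δ2: v:1→0, p:0→1
  Δ3: n0:0→1
  (3Δ to stable)
t=11 Δ0: v=0 q=1 n0=1 n1=0 p=1 u=1 x=0 y=0 clk=1
  Δ1: clk:1→0
  (1Δ to stable)
t=12 Δ0: v=0 q=1 n0=1 n1=0 p=1 u=1 x=0 y=0 clk=0
  Δ1: clk:0→1
  Δ2: v:0→1, p:1→0
  Δ3: n0:1→0
  (3Δ to stable)
t=13 Δ0: v=1 q=1 n0=0 n1=0 p=0 u=1 x=0 y=0 clk=1
  Δ1: clk:1→0
  (1Δ to stable)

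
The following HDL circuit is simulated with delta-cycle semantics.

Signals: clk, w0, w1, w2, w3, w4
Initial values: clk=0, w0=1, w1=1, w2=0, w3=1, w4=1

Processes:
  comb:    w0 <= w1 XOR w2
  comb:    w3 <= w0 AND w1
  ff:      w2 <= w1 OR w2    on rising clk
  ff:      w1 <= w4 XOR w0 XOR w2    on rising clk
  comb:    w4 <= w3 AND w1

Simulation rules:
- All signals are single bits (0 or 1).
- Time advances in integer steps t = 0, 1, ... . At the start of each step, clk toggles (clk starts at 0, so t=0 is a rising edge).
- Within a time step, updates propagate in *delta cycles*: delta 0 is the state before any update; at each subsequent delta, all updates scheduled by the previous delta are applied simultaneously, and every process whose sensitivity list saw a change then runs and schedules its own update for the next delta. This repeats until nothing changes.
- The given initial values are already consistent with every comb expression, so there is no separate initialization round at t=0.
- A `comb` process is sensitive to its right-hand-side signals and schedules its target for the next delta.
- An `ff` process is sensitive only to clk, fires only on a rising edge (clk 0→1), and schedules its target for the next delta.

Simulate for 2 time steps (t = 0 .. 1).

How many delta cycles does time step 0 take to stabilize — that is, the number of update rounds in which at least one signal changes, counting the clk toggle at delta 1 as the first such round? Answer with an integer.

3

t0.Δ0 clk=0 w1=1 w2=0 w3=1 w4=1 w0=1
t0.Δ1 clk=1 w1=1 w2=0 w3=1 w4=1 w0=1
t0.Δ2 clk=1 w1=0 w2=1 w3=1 w4=1 w0=1
t0.Δ3 clk=1 w1=0 w2=1 w3=0 w4=0 w0=1
t1.Δ0 clk=1 w1=0 w2=1 w3=0 w4=0 w0=1
t1.Δ1 clk=0 w1=0 w2=1 w3=0 w4=0 w0=1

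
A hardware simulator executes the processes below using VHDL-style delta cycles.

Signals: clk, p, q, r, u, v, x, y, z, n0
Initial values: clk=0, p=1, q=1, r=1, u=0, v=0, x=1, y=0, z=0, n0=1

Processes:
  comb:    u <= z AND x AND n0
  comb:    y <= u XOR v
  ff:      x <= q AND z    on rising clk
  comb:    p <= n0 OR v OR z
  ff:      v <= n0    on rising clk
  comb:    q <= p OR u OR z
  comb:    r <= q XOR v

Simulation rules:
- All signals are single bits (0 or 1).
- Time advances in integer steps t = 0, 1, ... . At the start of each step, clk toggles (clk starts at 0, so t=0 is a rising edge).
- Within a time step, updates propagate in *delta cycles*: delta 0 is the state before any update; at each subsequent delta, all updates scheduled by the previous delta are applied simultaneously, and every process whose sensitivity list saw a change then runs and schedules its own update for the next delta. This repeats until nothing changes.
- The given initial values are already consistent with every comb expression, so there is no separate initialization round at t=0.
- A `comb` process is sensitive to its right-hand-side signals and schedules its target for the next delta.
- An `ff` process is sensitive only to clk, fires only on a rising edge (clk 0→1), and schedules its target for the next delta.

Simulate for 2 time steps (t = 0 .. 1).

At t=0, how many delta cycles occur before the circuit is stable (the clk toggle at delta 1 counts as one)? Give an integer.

3

[bits: v,p,z,n0,r,clk,y,q,u,x]
t=0: Δ0=0101100101 Δ1=0101110101 Δ2=1101110100 Δ3=1101011100 | 3Δ
t=1: Δ0=1101011100 Δ1=1101001100 | 1Δ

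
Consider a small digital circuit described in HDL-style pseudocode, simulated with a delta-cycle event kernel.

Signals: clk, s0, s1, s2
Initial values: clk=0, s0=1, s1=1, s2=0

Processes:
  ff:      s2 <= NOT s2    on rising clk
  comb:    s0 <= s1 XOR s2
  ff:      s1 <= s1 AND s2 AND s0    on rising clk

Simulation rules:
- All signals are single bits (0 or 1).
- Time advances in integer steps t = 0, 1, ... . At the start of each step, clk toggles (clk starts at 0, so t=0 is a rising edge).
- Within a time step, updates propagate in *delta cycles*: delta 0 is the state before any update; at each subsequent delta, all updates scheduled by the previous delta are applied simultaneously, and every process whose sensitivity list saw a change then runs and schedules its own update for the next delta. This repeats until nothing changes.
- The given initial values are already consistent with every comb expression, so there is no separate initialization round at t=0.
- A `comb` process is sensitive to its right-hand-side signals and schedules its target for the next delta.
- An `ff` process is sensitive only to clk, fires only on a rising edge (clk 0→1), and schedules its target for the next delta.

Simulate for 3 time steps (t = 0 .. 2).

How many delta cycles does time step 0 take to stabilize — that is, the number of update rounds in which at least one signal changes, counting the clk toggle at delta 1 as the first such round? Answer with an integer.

[bits: clk,s2,s1,s0]
t=0: Δ0=0011 Δ1=1011 Δ2=1101 | 2Δ
t=1: Δ0=1101 Δ1=0101 | 1Δ
t=2: Δ0=0101 Δ1=1101 Δ2=1001 Δ3=1000 | 3Δ

2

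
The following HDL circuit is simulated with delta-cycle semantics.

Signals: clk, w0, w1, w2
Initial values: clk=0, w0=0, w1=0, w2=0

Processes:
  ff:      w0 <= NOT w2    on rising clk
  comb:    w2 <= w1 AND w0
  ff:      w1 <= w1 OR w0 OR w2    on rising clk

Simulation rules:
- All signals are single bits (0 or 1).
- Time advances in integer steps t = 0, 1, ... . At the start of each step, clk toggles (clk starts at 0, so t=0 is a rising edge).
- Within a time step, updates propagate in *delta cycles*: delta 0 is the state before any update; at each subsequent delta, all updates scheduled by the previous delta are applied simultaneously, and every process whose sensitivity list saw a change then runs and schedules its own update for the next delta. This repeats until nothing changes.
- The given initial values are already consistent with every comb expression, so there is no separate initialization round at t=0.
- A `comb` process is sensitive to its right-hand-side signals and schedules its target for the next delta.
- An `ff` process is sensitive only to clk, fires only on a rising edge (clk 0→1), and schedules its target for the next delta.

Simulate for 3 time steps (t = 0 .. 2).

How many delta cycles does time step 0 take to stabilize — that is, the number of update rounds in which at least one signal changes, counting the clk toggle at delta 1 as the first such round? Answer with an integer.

t0.Δ0 w1=0 w0=0 w2=0 clk=0
t0.Δ1 w1=0 w0=0 w2=0 clk=1
t0.Δ2 w1=0 w0=1 w2=0 clk=1
t1.Δ0 w1=0 w0=1 w2=0 clk=1
t1.Δ1 w1=0 w0=1 w2=0 clk=0
t2.Δ0 w1=0 w0=1 w2=0 clk=0
t2.Δ1 w1=0 w0=1 w2=0 clk=1
t2.Δ2 w1=1 w0=1 w2=0 clk=1
t2.Δ3 w1=1 w0=1 w2=1 clk=1

2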